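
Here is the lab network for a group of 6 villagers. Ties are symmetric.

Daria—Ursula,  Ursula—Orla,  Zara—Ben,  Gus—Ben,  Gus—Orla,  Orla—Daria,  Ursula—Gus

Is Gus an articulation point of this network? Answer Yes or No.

Yes

Removing Gus leaves {Daria, Orla, and Ursula} with no path to {Ben and Zara}, so the network splits into 2 components. Gus is a cut vertex.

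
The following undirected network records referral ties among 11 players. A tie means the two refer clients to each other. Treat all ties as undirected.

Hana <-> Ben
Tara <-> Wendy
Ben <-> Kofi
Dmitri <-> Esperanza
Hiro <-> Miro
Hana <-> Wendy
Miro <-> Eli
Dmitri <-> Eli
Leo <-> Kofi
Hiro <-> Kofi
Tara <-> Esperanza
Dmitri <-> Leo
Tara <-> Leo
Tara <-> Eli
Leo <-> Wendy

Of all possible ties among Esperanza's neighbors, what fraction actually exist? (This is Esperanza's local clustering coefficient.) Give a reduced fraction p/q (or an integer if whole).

0

Esperanza's neighbors: Dmitri and Tara (k = 2).
Possible neighbor pairs: C(2,2) = 1. Edges among them: none → e = 0.
Clustering(Esperanza) = 0/1.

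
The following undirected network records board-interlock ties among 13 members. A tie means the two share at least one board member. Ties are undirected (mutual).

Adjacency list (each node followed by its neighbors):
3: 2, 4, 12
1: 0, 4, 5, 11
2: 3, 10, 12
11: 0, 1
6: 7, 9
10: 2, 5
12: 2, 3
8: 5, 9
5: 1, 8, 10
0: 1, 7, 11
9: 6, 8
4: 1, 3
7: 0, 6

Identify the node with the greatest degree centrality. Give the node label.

Degrees — 0:3, 1:4, 2:3, 3:3, 4:2, 5:3, 6:2, 7:2, 8:2, 9:2, 10:2, 11:2, 12:2.
The maximum is 4, attained only by 1.

1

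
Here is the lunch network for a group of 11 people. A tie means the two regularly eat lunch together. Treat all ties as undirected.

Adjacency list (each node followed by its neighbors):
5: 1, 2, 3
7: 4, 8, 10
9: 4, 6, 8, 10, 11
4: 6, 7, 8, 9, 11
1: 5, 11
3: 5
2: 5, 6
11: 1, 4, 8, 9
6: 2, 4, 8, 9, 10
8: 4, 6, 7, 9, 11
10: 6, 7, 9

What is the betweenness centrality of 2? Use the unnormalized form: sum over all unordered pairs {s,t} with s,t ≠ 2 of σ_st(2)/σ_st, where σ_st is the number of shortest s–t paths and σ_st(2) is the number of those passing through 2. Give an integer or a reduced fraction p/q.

Pairs whose geodesics pass through 2 — 3–4: 1/2; 3–8: 1/2; 3–7: 3/5; 3–6: 1; 3–10: 1; 3–9: 1/2; 1–6: 1/4; 5–4: 1/2; 5–8: 1/2; 5–7: 3/5; 5–6: 1; 5–10: 1; 5–9: 1/2.
All other pairs contribute 0.
Summing the contributions gives betweenness(2) = 169/20.

169/20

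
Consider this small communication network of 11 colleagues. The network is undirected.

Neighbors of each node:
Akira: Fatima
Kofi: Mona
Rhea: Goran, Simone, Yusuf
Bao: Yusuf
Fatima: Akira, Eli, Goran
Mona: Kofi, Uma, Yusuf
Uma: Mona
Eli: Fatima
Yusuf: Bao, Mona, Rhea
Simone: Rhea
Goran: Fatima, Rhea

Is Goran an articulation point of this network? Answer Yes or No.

Removing Goran leaves {Bao, Kofi, Mona, Rhea, Simone, Uma, and Yusuf} with no path to {Akira, Eli, and Fatima}, so the network splits into 2 components. Goran is a cut vertex.

Yes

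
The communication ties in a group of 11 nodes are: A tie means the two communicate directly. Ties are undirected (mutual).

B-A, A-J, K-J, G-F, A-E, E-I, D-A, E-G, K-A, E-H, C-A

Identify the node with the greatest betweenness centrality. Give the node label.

A

Unnormalized betweenness of each node: A:34, B:0, C:0, D:0, E:29, F:0, G:9, H:0, I:0, J:0, K:0.
A has the largest value, 34, making it the main broker — the node through which the most shortest paths run.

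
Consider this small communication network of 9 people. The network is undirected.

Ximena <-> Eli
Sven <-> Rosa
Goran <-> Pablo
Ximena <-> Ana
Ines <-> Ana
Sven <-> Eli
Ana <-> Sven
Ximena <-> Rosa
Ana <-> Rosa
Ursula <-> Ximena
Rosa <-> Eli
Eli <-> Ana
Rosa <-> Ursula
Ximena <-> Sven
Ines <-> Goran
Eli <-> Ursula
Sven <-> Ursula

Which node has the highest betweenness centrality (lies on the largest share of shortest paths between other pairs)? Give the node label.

Ana

Unnormalized betweenness of each node: Ana:15, Eli:1, Goran:7, Ines:12, Pablo:0, Rosa:1, Sven:1, Ursula:0, Ximena:1.
Ana has the largest value, 15, making it the main broker — the node through which the most shortest paths run.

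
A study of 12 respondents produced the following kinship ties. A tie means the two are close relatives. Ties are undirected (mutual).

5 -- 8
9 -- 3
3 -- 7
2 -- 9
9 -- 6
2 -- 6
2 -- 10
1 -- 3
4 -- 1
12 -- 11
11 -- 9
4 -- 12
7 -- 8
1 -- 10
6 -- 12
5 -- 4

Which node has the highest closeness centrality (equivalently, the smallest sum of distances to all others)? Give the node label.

3

Farness (sum of distances to all others) for each node — 1:22, 2:25, 3:21, 4:22, 5:28, 6:24, 7:27, 8:31, 9:22, 10:26, 11:26, 12:24.
The smallest farness is 21, for 3, so 3 has the highest closeness.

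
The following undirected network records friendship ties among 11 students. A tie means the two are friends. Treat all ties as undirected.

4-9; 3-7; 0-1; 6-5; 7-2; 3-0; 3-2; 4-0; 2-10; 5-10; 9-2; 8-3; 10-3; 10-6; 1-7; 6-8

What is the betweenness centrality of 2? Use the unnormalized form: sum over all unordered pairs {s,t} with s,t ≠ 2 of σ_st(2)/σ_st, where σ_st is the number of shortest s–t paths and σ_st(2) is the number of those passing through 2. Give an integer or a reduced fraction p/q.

311/30

Pairs whose geodesics pass through 2 — 7–4: 1/3; 7–9: 1; 7–10: 1/2; 7–5: 1/2; 7–6: 1/3; 1–9: 1/2; 1–10: 1/3; 1–5: 1/3; 1–6: 1/5; 4–10: 1/2; 4–5: 1/2; 4–6: 1/3; 9–10: 1; 9–5: 1 … (+3 more pairs).
All other pairs contribute 0.
Summing the contributions gives betweenness(2) = 311/30.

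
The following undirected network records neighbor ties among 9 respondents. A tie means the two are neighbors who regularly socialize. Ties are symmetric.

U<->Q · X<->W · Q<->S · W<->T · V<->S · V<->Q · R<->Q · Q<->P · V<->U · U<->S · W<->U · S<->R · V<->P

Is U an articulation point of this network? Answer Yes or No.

Removing U leaves {P, Q, R, S, and V} with no path to {T, W, and X}, so the network splits into 2 components. U is a cut vertex.

Yes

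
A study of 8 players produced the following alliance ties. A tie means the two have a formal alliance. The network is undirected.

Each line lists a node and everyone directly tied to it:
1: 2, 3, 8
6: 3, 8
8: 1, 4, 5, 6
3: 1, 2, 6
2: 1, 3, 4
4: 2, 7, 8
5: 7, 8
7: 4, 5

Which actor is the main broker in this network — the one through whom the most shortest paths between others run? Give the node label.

Unnormalized betweenness of each node: 1:11/6, 2:17/6, 3:3/2, 4:29/6, 5:4/3, 6:1, 7:5/6, 8:47/6.
8 has the largest value, 47/6, making it the main broker — the node through which the most shortest paths run.

8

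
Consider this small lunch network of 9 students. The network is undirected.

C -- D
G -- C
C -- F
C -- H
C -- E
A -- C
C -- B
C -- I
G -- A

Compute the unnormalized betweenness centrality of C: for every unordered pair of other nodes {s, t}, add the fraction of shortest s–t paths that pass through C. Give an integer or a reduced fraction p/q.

Pairs whose geodesics pass through C — G–H: 1; G–F: 1; G–B: 1; G–E: 1; G–D: 1; G–I: 1; H–F: 1; H–B: 1; H–E: 1; H–D: 1; H–I: 1; H–A: 1; F–B: 1; F–E: 1 … (+13 more pairs).
All other pairs contribute 0.
Summing the contributions gives betweenness(C) = 27.

27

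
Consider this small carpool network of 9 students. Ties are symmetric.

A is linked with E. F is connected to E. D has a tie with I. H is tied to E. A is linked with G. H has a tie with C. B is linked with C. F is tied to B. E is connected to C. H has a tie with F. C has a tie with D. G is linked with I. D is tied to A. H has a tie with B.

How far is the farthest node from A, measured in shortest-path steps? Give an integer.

Distances from A: B:3, C:2, D:1, E:1, F:2, G:1, H:2, I:2.
The largest is 3 (to B), so the eccentricity of A is 3.

3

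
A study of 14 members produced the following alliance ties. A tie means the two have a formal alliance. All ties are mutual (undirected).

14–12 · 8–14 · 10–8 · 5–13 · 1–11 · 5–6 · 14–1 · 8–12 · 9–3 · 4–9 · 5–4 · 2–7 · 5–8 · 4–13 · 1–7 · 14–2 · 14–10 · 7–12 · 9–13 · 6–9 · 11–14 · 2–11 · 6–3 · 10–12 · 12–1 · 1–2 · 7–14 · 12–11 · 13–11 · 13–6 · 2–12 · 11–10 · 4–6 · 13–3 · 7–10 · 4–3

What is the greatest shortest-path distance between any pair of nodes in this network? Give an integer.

4

Eccentricity of each node (its greatest distance to any other): 1:3, 2:3, 3:4, 4:4, 5:3, 6:4, 7:4, 8:3, 9:4, 10:3, 11:2, 12:3, 13:3, 14:3.
The maximum eccentricity is 4, realized for instance by the pair 7–4 via 7 – 12 – 8 – 5 – 4. So the diameter is 4.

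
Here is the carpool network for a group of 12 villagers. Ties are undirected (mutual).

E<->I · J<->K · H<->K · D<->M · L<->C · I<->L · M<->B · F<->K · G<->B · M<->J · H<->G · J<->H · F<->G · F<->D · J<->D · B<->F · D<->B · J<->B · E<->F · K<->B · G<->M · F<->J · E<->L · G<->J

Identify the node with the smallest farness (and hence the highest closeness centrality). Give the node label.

F

Farness (sum of distances to all others) for each node — B:20, C:38, D:22, E:21, F:17, G:21, H:27, I:29, J:19, K:22, L:28, M:26.
The smallest farness is 17, for F, so F has the highest closeness.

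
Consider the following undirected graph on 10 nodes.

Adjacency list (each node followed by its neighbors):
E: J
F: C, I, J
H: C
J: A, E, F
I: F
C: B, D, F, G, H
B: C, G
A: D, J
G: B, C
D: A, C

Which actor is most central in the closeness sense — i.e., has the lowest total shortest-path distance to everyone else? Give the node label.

Farness (sum of distances to all others) for each node — A:20, B:21, C:14, D:18, E:26, F:15, G:21, H:22, I:23, J:18.
The smallest farness is 14, for C, so C has the highest closeness.

C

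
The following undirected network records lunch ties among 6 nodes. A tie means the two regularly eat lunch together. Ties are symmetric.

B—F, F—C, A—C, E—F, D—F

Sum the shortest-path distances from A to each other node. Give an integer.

12

Distances from A: B:3, C:1, D:3, E:3, F:2.
Sum = 3 + 1 + 3 + 3 + 2 = 12.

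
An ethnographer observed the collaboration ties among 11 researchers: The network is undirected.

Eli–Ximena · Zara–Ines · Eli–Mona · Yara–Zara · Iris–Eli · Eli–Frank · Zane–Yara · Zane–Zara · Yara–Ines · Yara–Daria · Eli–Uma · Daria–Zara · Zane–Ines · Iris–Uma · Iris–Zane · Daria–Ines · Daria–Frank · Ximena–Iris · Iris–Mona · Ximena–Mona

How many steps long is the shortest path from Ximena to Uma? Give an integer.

One shortest route is Ximena – Iris – Uma, which uses 2 edges, and Ximena and Uma are not directly tied, so nothing shorter exists. So d(Ximena,Uma) = 2.

2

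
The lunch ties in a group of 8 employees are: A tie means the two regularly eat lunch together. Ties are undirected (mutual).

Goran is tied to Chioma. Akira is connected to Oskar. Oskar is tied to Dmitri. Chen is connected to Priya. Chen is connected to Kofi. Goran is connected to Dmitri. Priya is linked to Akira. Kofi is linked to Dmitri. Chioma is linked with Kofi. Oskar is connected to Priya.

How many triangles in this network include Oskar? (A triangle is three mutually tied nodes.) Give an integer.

Oskar's neighbors: Akira, Dmitri, and Priya.
Neighbor pairs that are themselves tied: Oskar–Akira–Priya. Each forms one triangle with Oskar, for 1 in total.

1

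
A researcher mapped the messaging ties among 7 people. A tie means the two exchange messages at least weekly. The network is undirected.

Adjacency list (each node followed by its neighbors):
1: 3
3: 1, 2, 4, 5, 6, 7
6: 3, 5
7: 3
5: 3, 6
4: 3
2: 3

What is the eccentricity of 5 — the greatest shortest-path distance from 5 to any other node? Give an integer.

2

Distances from 5: 1:2, 2:2, 3:1, 4:2, 6:1, 7:2.
The largest is 2 (to 7, 1, 2, and 4), so the eccentricity of 5 is 2.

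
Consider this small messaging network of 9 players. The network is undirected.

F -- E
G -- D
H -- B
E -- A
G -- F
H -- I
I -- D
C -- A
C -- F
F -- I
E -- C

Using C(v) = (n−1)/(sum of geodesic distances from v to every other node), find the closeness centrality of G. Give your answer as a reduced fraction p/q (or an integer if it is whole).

4/9

Distances from G: A:3, B:4, C:2, D:1, E:2, F:1, H:3, I:2. Sum = 18.
n = 9, so closeness = 8/18 = 4/9.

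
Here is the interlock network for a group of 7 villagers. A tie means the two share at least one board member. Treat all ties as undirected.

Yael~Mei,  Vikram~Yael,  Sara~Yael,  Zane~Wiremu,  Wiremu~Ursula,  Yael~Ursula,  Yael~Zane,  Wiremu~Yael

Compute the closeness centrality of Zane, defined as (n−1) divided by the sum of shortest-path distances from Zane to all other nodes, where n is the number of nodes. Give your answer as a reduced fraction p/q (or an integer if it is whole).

Distances from Zane: Mei:2, Sara:2, Ursula:2, Vikram:2, Wiremu:1, Yael:1. Sum = 10.
n = 7, so closeness = 6/10 = 3/5.

3/5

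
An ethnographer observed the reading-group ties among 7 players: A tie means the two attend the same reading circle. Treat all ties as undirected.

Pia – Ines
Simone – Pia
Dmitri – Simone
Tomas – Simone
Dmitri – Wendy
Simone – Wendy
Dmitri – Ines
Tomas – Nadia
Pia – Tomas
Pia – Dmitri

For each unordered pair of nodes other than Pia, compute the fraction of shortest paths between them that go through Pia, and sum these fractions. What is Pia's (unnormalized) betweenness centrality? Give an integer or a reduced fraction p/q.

Pairs whose geodesics pass through Pia — Ines–Simone: 1/2; Ines–Tomas: 1; Ines–Nadia: 1; Tomas–Dmitri: 1/2; Dmitri–Nadia: 1/2.
All other pairs contribute 0.
Summing the contributions gives betweenness(Pia) = 7/2.

7/2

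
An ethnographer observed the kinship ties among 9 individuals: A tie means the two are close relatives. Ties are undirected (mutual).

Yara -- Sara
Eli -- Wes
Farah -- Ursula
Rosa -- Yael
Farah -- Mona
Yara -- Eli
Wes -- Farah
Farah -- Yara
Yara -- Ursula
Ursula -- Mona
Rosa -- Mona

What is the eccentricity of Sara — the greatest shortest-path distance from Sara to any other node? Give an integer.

Distances from Sara: Eli:2, Farah:2, Mona:3, Rosa:4, Ursula:2, Wes:3, Yael:5, Yara:1.
The largest is 5 (to Yael), so the eccentricity of Sara is 5.

5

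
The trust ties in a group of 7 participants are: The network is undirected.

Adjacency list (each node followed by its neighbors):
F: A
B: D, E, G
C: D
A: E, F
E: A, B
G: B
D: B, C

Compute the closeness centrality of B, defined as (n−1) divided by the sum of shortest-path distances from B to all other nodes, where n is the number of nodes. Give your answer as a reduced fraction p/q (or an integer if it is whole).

3/5

Distances from B: A:2, C:2, D:1, E:1, F:3, G:1. Sum = 10.
n = 7, so closeness = 6/10 = 3/5.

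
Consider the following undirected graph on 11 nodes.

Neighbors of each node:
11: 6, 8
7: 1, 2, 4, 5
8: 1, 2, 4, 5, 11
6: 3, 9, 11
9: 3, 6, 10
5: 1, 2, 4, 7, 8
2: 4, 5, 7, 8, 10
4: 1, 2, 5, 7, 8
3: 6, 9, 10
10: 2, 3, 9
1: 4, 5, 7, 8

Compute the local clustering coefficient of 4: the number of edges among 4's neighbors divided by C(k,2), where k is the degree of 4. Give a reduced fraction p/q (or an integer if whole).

4/5

4's neighbors: 1, 2, 5, 7, and 8 (k = 5).
Possible neighbor pairs: C(5,2) = 10. Edges among them: 1–5, 1–7, 1–8, 2–5, 2–7, 2–8, 5–7, 5–8 → e = 8.
Clustering(4) = 8/10 = 4/5.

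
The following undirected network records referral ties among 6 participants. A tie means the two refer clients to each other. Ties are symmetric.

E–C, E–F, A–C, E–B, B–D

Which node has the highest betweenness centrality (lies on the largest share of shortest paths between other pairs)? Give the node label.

Unnormalized betweenness of each node: A:0, B:4, C:4, D:0, E:8, F:0.
E has the largest value, 8, making it the main broker — the node through which the most shortest paths run.

E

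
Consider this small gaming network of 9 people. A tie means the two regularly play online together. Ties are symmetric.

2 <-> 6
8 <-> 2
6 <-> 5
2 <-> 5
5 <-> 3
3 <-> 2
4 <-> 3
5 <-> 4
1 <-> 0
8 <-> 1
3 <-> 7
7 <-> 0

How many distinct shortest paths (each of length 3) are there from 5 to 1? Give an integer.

The shortest distance is 3, and the only length-3 path is 5–2–8–1. So there is exactly 1 shortest path.

1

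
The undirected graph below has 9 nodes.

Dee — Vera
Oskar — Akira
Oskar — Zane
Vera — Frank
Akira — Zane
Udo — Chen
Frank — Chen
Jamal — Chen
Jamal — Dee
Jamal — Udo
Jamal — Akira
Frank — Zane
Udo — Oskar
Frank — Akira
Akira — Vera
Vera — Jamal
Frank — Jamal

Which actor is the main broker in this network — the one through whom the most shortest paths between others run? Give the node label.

Unnormalized betweenness of each node: Akira:25/6, Chen:1/2, Dee:0, Frank:7/2, Jamal:43/6, Oskar:3/2, Udo:11/6, Vera:11/6, Zane:1/2.
Jamal has the largest value, 43/6, making it the main broker — the node through which the most shortest paths run.

Jamal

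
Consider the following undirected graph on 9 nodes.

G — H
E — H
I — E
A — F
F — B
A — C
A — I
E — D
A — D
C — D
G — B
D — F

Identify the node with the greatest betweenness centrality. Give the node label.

Unnormalized betweenness of each node: A:29/6, B:11/3, C:0, D:20/3, E:41/6, F:20/3, G:2, H:10/3, I:1.
E has the largest value, 41/6, making it the main broker — the node through which the most shortest paths run.

E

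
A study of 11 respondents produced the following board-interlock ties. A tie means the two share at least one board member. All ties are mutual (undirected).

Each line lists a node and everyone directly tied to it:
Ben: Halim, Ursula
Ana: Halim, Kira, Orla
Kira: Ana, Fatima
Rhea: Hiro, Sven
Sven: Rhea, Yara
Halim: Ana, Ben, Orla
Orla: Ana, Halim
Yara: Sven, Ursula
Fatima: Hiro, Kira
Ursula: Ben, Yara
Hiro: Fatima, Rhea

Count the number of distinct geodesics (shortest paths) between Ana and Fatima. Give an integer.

The shortest distance is 2, and the only length-2 path is Ana–Kira–Fatima. So there is exactly 1 shortest path.

1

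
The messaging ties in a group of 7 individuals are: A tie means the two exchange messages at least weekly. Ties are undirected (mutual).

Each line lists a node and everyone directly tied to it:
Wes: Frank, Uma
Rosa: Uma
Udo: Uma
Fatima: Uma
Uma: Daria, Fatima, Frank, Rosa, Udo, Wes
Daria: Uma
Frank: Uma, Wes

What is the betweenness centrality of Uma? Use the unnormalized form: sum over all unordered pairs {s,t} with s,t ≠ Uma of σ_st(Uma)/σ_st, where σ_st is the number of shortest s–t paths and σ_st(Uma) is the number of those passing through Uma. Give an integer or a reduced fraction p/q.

Pairs whose geodesics pass through Uma — Udo–Wes: 1; Udo–Daria: 1; Udo–Rosa: 1; Udo–Frank: 1; Udo–Fatima: 1; Wes–Daria: 1; Wes–Rosa: 1; Wes–Fatima: 1; Daria–Rosa: 1; Daria–Frank: 1; Daria–Fatima: 1; Rosa–Frank: 1; Rosa–Fatima: 1; Frank–Fatima: 1.
All other pairs contribute 0.
Summing the contributions gives betweenness(Uma) = 14.

14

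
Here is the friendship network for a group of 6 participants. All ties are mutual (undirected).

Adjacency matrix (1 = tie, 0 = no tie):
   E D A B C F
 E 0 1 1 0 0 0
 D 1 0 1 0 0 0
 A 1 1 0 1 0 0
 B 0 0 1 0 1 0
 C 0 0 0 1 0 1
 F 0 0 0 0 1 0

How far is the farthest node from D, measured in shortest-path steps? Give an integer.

Distances from D: A:1, B:2, C:3, E:1, F:4.
The largest is 4 (to F), so the eccentricity of D is 4.

4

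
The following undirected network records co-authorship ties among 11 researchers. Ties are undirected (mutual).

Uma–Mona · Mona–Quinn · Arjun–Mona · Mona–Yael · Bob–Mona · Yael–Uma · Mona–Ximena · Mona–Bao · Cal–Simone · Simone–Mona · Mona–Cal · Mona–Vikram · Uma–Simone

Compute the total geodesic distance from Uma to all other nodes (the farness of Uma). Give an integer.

Distances from Uma: Arjun:2, Bao:2, Bob:2, Cal:2, Mona:1, Quinn:2, Simone:1, Vikram:2, Ximena:2, Yael:1.
Sum = 2 + 2 + 2 + 2 + 1 + 2 + 1 + 2 + 2 + 1 = 17.

17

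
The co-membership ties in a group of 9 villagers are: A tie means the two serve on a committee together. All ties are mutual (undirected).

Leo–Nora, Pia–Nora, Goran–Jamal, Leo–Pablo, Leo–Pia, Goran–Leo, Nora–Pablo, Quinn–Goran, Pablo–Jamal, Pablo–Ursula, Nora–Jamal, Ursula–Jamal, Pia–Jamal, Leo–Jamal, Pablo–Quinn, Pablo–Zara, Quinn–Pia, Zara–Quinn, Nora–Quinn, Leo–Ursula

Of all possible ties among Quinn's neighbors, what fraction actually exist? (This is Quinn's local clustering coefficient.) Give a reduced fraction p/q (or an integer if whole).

Quinn's neighbors: Goran, Nora, Pablo, Pia, and Zara (k = 5).
Possible neighbor pairs: C(5,2) = 10. Edges among them: Nora–Pablo, Nora–Pia, Pablo–Zara → e = 3.
Clustering(Quinn) = 3/10.

3/10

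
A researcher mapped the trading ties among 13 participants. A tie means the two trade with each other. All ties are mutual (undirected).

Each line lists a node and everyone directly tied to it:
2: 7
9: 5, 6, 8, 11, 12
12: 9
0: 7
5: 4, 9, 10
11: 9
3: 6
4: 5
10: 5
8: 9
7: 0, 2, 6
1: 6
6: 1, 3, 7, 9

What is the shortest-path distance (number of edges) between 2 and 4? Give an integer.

One shortest route is 2 – 7 – 6 – 9 – 5 – 4, which uses 5 edges, and at distance 4 from 2 we only reach {5, 8, 11, 12}, which does not include 4. So d(2,4) = 5.

5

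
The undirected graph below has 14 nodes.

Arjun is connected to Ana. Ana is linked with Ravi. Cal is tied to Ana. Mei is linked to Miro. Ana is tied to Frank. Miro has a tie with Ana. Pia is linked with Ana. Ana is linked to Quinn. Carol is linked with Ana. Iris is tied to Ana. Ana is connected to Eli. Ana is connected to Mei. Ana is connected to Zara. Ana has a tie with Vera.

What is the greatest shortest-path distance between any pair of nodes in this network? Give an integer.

2

Eccentricity of each node (its greatest distance to any other): Ana:1, Arjun:2, Cal:2, Carol:2, Eli:2, Frank:2, Iris:2, Mei:2, Miro:2, Pia:2, Quinn:2, Ravi:2, Vera:2, Zara:2.
The maximum eccentricity is 2, realized for instance by the pair Iris–Frank via Iris – Ana – Frank. So the diameter is 2.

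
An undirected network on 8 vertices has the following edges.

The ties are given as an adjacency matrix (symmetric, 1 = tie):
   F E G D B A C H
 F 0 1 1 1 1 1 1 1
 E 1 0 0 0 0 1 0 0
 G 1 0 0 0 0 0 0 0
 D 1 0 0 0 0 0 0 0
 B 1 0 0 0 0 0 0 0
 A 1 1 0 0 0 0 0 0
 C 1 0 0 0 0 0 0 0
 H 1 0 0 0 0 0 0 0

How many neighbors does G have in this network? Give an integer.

G is directly tied to F. That is 1 neighbor, so the degree of G is 1.

1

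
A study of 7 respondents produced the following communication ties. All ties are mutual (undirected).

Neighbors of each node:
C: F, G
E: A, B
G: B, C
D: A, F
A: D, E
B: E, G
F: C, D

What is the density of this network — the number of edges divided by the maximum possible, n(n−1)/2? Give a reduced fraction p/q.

There are 7 edges and 7 nodes, so the maximum possible is C(7,2) = 21.
Density = 7/21 = 1/3.

1/3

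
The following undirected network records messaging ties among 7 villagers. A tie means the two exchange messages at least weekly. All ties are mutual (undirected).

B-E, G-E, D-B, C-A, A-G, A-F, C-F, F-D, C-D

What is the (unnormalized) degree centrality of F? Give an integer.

3

F is directly tied to A, C, and D. That is 3 neighbors, so the degree of F is 3.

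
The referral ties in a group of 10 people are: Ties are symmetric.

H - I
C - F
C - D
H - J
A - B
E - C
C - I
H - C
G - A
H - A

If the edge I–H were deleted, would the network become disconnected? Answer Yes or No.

No

Even without that edge, I still reaches H via I – C – H, so the network stays connected. Not a bridge.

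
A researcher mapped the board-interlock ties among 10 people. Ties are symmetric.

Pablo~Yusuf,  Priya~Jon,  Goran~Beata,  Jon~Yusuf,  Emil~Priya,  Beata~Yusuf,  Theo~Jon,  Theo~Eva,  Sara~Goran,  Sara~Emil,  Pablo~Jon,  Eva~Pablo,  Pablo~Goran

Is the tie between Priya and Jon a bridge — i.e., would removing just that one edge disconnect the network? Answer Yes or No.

Even without that edge, Priya still reaches Jon via Priya – Emil – Sara – Goran – Pablo – Jon, so the network stays connected. Not a bridge.

No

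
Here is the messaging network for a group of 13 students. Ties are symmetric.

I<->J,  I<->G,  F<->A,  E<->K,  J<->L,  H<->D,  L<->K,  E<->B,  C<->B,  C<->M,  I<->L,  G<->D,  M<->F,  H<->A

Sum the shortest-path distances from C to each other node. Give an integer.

41

Distances from C: A:3, B:1, D:5, E:2, F:2, G:6, H:4, I:5, J:5, K:3, L:4, M:1.
Sum = 3 + 1 + 5 + 2 + 2 + 6 + 4 + 5 + 5 + 3 + 4 + 1 = 41.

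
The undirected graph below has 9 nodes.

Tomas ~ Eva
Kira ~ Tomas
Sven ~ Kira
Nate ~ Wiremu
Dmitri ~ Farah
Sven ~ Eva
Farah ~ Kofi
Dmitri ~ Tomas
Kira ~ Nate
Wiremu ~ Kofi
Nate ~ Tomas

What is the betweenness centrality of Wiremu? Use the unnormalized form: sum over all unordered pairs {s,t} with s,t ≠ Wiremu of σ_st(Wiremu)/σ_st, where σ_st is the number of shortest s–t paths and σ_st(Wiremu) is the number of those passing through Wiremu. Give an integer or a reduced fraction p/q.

9/2

Pairs whose geodesics pass through Wiremu — Nate–Farah: 1/2; Nate–Kofi: 1; Kira–Kofi: 1; Sven–Kofi: 1; Eva–Kofi: 1/2; Tomas–Kofi: 1/2.
All other pairs contribute 0.
Summing the contributions gives betweenness(Wiremu) = 9/2.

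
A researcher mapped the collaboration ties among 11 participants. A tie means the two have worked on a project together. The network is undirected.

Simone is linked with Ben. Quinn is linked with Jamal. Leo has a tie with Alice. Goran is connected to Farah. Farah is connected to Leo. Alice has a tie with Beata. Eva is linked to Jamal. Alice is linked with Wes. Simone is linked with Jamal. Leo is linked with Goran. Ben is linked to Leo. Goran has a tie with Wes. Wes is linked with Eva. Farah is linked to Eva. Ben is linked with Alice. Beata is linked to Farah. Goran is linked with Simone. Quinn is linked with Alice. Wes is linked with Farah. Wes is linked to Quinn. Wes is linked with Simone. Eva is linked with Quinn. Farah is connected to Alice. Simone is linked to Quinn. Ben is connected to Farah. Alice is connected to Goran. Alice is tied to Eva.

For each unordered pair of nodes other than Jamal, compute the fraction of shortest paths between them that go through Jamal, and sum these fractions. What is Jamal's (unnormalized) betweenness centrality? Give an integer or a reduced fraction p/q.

Pairs whose geodesics pass through Jamal — Eva–Simone: 1/3.
All other pairs contribute 0.
Summing the contributions gives betweenness(Jamal) = 1/3.

1/3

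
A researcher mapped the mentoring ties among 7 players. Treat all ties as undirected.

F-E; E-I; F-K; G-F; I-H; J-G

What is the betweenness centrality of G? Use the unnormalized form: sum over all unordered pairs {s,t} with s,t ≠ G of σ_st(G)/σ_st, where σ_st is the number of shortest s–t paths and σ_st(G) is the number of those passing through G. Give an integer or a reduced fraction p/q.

5

Pairs whose geodesics pass through G — I–J: 1; J–H: 1; J–E: 1; J–K: 1; J–F: 1.
All other pairs contribute 0.
Summing the contributions gives betweenness(G) = 5.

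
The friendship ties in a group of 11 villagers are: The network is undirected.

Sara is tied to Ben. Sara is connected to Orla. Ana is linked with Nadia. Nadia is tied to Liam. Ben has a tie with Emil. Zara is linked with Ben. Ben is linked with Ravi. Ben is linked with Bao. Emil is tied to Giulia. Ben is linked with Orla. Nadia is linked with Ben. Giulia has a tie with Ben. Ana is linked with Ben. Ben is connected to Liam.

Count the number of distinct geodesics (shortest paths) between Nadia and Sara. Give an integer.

The shortest distance is 2, and the only length-2 path is Nadia–Ben–Sara. So there is exactly 1 shortest path.

1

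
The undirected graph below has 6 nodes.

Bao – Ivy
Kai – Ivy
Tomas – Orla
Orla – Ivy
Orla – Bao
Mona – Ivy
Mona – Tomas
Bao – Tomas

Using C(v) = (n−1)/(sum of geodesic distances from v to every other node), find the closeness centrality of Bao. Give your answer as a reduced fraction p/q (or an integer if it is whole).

5/7

Distances from Bao: Ivy:1, Kai:2, Mona:2, Orla:1, Tomas:1. Sum = 7.
n = 6, so closeness = 5/7.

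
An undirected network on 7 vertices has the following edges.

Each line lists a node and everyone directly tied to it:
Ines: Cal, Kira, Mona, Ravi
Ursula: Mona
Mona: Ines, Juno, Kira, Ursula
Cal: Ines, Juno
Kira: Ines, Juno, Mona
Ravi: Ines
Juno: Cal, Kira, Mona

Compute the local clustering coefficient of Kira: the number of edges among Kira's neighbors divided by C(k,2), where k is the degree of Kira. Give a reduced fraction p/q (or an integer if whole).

2/3

Kira's neighbors: Ines, Juno, and Mona (k = 3).
Possible neighbor pairs: C(3,2) = 3. Edges among them: Ines–Mona, Juno–Mona → e = 2.
Clustering(Kira) = 2/3.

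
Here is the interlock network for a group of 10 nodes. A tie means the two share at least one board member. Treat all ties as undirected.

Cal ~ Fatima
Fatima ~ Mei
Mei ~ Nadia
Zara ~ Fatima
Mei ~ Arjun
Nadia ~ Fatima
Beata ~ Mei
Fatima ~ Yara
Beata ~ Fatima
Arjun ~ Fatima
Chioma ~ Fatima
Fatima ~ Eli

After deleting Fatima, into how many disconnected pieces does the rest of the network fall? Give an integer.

6

Without Fatima, the remaining ties split the others into: {Cal}; {Arjun, Beata, Mei, Nadia}; {Eli}; {Chioma}; {Yara}; {Zara}.
That's 6 separate components.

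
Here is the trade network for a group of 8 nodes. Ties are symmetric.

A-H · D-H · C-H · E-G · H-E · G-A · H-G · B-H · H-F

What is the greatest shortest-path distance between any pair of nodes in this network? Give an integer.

Eccentricity of each node (its greatest distance to any other): A:2, B:2, C:2, D:2, E:2, F:2, G:2, H:1.
The maximum eccentricity is 2, realized for instance by the pair G–D via G – H – D. So the diameter is 2.

2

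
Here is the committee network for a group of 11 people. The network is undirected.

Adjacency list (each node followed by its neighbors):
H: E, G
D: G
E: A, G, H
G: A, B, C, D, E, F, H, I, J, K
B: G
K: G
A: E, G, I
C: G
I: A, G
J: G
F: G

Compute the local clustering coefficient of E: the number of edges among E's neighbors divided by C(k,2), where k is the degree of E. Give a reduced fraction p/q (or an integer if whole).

E's neighbors: A, G, and H (k = 3).
Possible neighbor pairs: C(3,2) = 3. Edges among them: A–G, G–H → e = 2.
Clustering(E) = 2/3.

2/3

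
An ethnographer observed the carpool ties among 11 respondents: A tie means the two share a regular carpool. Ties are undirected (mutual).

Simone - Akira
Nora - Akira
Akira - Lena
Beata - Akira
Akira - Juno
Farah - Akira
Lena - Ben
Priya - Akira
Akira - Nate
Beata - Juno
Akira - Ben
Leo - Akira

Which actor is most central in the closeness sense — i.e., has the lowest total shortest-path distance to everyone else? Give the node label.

Farness (sum of distances to all others) for each node — Akira:10, Beata:18, Ben:18, Farah:19, Juno:18, Lena:18, Leo:19, Nate:19, Nora:19, Priya:19, Simone:19.
The smallest farness is 10, for Akira, so Akira has the highest closeness.

Akira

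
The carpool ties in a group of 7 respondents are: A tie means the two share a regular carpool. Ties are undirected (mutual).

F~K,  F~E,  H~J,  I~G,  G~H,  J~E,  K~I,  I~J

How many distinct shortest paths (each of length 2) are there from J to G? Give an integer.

The shortest distance is 2. The length-2 paths are: J–I–G; J–H–G.
That gives 2 distinct shortest paths.

2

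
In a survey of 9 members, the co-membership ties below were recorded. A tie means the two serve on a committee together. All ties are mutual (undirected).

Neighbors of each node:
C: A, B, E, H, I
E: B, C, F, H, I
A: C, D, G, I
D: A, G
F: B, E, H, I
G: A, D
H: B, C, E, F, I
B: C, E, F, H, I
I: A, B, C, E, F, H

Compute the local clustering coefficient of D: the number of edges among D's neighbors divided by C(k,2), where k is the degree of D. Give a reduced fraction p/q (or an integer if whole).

1

D's neighbors: A and G (k = 2).
Possible neighbor pairs: C(2,2) = 1. Edges among them: A–G → e = 1.
Clustering(D) = 1/1.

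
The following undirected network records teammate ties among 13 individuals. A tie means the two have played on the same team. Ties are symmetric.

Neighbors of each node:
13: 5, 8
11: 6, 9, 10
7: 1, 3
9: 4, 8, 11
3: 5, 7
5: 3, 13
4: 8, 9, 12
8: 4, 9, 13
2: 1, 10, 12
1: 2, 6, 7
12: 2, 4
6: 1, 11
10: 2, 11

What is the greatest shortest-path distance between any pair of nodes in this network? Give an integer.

5

Eccentricity of each node (its greatest distance to any other): 1:4, 2:4, 3:4, 4:4, 5:5, 6:4, 7:4, 8:4, 9:4, 10:5, 11:4, 12:4, 13:4.
The maximum eccentricity is 5, realized for instance by the pair 10–5 via 10 – 11 – 9 – 8 – 13 – 5. So the diameter is 5.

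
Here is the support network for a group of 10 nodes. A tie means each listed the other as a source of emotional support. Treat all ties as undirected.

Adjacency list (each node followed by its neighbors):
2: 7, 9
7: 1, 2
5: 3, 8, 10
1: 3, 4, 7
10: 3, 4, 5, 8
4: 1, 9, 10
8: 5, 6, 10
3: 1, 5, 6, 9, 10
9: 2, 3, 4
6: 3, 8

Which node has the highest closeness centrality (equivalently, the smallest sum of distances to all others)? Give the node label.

Farness (sum of distances to all others) for each node — 1:16, 2:21, 3:13, 4:16, 5:17, 6:19, 7:21, 8:21, 9:16, 10:16.
The smallest farness is 13, for 3, so 3 has the highest closeness.

3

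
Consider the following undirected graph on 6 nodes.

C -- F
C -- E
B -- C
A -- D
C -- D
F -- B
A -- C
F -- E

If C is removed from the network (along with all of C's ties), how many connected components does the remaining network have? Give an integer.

2

Without C, the remaining ties split the others into: {B, E, F}; {A, D}.
That's 2 separate components.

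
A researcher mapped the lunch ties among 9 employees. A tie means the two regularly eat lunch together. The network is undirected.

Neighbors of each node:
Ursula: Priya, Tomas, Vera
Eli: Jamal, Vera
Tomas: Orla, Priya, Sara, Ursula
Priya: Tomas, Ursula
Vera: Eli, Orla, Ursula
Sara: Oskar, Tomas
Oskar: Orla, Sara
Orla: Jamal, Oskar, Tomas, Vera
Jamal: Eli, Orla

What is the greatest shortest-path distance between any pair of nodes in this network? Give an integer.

Eccentricity of each node (its greatest distance to any other): Eli:4, Jamal:3, Orla:2, Oskar:3, Priya:3, Sara:4, Tomas:3, Ursula:3, Vera:3.
The maximum eccentricity is 4, realized for instance by the pair Eli–Sara via Eli – Vera – Ursula – Tomas – Sara. So the diameter is 4.

4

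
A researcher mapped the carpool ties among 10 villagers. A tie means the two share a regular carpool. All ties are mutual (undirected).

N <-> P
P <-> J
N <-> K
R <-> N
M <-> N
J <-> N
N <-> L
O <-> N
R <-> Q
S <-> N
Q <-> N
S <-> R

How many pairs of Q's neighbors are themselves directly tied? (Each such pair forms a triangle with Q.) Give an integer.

Q's neighbors: N and R.
Neighbor pairs that are themselves tied: Q–N–R. Each forms one triangle with Q, for 1 in total.

1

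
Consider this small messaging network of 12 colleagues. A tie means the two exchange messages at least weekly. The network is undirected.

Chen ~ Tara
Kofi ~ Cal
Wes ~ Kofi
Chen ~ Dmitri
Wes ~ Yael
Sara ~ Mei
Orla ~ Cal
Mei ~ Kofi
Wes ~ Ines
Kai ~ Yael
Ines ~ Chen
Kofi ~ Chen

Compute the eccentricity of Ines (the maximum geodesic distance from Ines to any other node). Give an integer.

4

Distances from Ines: Cal:3, Chen:1, Dmitri:2, Kai:3, Kofi:2, Mei:3, Orla:4, Sara:4, Tara:2, Wes:1, Yael:2.
The largest is 4 (to Sara and Orla), so the eccentricity of Ines is 4.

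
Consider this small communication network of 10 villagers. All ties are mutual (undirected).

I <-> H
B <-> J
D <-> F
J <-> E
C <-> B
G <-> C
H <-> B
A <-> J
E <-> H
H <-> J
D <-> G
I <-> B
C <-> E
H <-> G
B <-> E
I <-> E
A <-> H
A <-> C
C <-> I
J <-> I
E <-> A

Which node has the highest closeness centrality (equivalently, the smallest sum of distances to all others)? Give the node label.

H

Farness (sum of distances to all others) for each node — A:17, B:16, C:14, D:21, E:15, F:29, G:15, H:13, I:16, J:16.
The smallest farness is 13, for H, so H has the highest closeness.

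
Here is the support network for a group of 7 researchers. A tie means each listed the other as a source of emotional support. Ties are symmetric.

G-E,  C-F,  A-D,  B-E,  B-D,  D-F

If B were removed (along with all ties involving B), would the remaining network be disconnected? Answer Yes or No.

Yes

Removing B leaves {E and G} with no path to {A, C, D, and F}, so the network splits into 2 components. B is a cut vertex.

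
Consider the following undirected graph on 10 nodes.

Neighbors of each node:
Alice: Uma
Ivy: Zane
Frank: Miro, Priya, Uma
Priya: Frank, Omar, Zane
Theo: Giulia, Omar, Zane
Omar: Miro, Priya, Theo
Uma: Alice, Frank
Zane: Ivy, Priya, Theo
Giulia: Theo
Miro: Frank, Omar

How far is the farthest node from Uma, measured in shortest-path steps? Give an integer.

5

Distances from Uma: Alice:1, Frank:1, Giulia:5, Ivy:4, Miro:2, Omar:3, Priya:2, Theo:4, Zane:3.
The largest is 5 (to Giulia), so the eccentricity of Uma is 5.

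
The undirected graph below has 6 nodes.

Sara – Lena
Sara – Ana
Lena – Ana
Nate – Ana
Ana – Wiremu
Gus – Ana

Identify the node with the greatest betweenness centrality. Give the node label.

Unnormalized betweenness of each node: Ana:9, Gus:0, Lena:0, Nate:0, Sara:0, Wiremu:0.
Ana has the largest value, 9, making it the main broker — the node through which the most shortest paths run.

Ana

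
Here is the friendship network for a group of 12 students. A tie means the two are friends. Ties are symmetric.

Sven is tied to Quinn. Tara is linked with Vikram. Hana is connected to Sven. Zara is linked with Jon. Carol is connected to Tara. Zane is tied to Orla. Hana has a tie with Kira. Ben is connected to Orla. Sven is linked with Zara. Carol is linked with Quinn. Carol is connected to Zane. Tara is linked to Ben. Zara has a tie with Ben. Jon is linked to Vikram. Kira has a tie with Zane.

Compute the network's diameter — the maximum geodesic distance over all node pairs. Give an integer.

Eccentricity of each node (its greatest distance to any other): Ben:3, Carol:3, Hana:4, Jon:4, Kira:4, Orla:3, Quinn:3, Sven:3, Tara:4, Vikram:4, Zane:4, Zara:3.
The maximum eccentricity is 4, realized for instance by the pair Zane–Jon via Zane – Carol – Tara – Vikram – Jon. So the diameter is 4.

4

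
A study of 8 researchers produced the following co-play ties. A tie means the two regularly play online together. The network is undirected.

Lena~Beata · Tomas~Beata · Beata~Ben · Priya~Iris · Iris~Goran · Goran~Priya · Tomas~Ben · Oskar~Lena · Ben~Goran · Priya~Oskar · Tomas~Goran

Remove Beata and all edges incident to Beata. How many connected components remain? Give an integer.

1

Beata's neighbors (Ben, Lena, and Tomas) remain reachable from one another through other ties, so the rest of the network stays in one piece.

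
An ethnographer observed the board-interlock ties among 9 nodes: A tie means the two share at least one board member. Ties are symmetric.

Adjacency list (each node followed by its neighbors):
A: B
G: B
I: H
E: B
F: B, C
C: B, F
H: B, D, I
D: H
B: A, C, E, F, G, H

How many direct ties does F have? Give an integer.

2

F is directly tied to B and C. That is 2 neighbors, so the degree of F is 2.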